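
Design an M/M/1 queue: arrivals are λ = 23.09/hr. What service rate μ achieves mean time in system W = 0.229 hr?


W = 1/(μ−λ) ⇒ μ − λ = 1/W = 1/0.229 = 4.3668
μ = λ + 1/W = 23.09 + 4.3668 = 27.4568 per hr

Final: 27.4568 /hr


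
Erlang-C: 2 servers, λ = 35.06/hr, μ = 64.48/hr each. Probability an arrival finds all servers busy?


a = λ/μ = 0.5437; ρ = a/2 = 0.2719
P₀ = 0.572491 (from M/M/c formula)
C(c,a) = [a^c/(c!(1−ρ))]·P₀ = [0.29565/(2·0.7281)]·0.572491
= 0.20302·0.572491 = 0.116226

Final: 0.116226


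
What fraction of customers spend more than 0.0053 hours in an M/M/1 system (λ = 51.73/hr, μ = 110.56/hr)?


W ~ Exponential(μ−λ) for M/M/1.
μ − λ = 110.56 − 51.73 = 58.8300
P(W > t) = e^{−(μ−λ)t} = e^{−0.3118} = 0.732129

Final: 0.732129


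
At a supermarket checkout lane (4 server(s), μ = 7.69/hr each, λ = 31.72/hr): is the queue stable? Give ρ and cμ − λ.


Total capacity cμ = 4·7.69 = 30.76/hr
ρ = λ/(cμ) = 31.72/30.76 = 1.0312
Stable ⇔ ρ < 1: NO
Spare capacity = cμ − λ = 30.76 − 31.72 = -0.96/hr

Final: ρ = 1.0312; unstable; margin = -0.96/hr


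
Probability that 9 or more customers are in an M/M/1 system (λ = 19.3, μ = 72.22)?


ρ = 19.3/72.22 = 0.2672
P(N ≥ n) = ρ^n = 0.2672^9 = 0.000006952

Final: 0.000006952


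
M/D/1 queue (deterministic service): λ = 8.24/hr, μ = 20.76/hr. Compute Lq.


ρ = 8.24/20.76 = 0.3969
M/D/1: Lq = ρ²/(2(1−ρ)) = 0.1575/(2·0.6031) = 0.13061

Final: 0.13061


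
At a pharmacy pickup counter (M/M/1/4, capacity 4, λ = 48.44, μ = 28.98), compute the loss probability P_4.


ρ = λ/μ = 48.44/28.98 = 1.6715
P_K = (1−ρ)ρ^K/(1−ρ^(K+1)) = (-0.6715·7.805901)/(1 − 13.047544)
= -5.241643/-12.047544 = 0.435080

Final: 0.435080


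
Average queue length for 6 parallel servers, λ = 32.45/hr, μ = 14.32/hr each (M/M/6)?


a = λ/μ = 2.2661; ρ = a/6 = 0.3777
P₀ = 0.103394
Lq = P₀·a^c·ρ / (c!·(1−ρ)²) = 0.103394·135.40357·0.3777/(720·0.38729)
= 0.01896

Final: 0.01896


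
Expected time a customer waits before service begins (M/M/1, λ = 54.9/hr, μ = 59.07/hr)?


ρ = 54.9/59.07 = 0.9294
Wq = ρ/(μ−λ) = 0.9294/(59.07 − 54.9) = 0.9294/4.17 = 0.2229 hr

Final: 0.2229 hr


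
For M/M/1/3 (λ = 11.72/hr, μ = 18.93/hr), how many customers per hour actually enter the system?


ρ = 0.6191; P_K = (1−ρ)ρ^3/(1−ρ^4) = 0.105957
λ_eff = λ(1 − P_K) = 11.72·(1 − 0.105957) = 11.72·0.894043 = 10.4782 /hr

Final: 10.4782 /hr


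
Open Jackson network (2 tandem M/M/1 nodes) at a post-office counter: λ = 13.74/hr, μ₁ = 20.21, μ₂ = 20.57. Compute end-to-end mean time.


Each node sees arrival rate λ = 13.74/hr (tandem ⇒ throughput preserved).
W₁ = 1/(μ₁−λ) = 1/(20.21−13.74) = 0.15456 hr
W₂ = 1/(μ₂−λ) = 1/(20.57−13.74) = 0.14641 hr
W_total = W₁ + W₂ = 0.15456 + 0.14641 = 0.30097 hr

Final: 0.30097 hr


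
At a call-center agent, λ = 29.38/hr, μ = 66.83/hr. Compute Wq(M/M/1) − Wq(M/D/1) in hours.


ρ = 29.38/66.83 = 0.4396
Wq(M/M/1) = ρ/(μ−λ) = 0.4396/37.45 = 0.01174 hr
Wq(M/D/1) = ρ/(2(μ−λ)) = 0.005869 hr
Savings = 0.01174 − 0.005869 = 0.005869 hr

Final: 0.005869 hr


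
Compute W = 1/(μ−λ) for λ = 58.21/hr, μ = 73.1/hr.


W = 1/(μ−λ) = 1/(73.1 − 58.21) = 1/14.89 = 0.06716 hr

Final: 0.06716 hr


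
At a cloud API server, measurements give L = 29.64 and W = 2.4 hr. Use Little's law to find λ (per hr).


λ = L/W = 29.64/2.4 = 12.3500 /hr

Final: 12.3500 /hr


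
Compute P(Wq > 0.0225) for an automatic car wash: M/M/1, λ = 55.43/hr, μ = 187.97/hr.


ρ = 55.43/187.97 = 0.2949
P(Wq > t) = ρ·e^{−(μ−λ)t} = 0.2949·e^{−2.9821}
= 0.2949·0.050684 = 0.014946

Final: 0.014946


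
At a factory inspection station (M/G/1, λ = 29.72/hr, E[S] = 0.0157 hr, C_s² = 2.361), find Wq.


ρ = λ·E[S] = 29.72·0.0157 = 0.4666
E[S²] = E[S]²(1+C_s²) = 0.0157²·(1+2.361) = 0.0008285
Wq = λ·E[S²]/(2(1−ρ)) = 29.72·0.0008285/(2·0.5334) = 0.02308 hr

Final: 0.02308 hr


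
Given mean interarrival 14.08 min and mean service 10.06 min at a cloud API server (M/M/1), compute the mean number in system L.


λ = 60/14.08 = 4.2614 /hr
μ = 60/10.06 = 5.9642 /hr
ρ = λ/μ = 4.2614/5.9642 = 0.7145
L = ρ/(1−ρ) = 0.7145/0.2855 = 2.5025

Final: 2.5025


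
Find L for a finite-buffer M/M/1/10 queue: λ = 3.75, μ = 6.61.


ρ = 3.75/6.61 = 0.5673
L = ρ[1 − (K+1)ρ^K + Kρ^(K+1)] / [(1−ρ)(1−ρ^(K+1))]
Numerator: 0.5673·(1 − 11·0.003454 + 10·0.001959) = 0.556885
Denominator: (0.4327)·(0.998041) = 0.431830
L = 0.556885/0.431830 = 1.2896

Final: 1.2896


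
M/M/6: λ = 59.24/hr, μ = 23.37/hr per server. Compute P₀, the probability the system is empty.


a = λ/μ = 59.24/23.37 = 2.5349; ρ = a/c = 0.4225
Σ_{k=0}^{5} a^k/k! (terms k=0..5) = 1.00000 + 2.53487 + 3.21279 + 2.71467 + 1.72034 + 0.87217 = 12.05485
Tail: a^6/(6!(1−ρ)) = 265.30047/(720·0.5775) = 0.63803
P₀ = 1/(12.05485 + 0.63803) = 1/12.69287 = 0.078784

Final: 0.078784


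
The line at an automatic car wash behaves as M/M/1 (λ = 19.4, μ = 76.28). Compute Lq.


ρ = 19.4/76.28 = 0.2543
Lq = ρ²/(1−ρ) = 0.06468/0.7457 = 0.08674

Final: 0.08674


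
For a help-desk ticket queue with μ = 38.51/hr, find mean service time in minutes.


Mean service time = 1/μ = 1/38.51 hour = 0.02597 hour
In minutes: 0.02597 × 60 = 1.5580 min

Final: 1.5580 min


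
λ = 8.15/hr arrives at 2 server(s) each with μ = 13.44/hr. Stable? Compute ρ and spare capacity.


Total capacity cμ = 2·13.44 = 26.88/hr
ρ = λ/(cμ) = 8.15/26.88 = 0.3032
Stable ⇔ ρ < 1: YES
Spare capacity = cμ − λ = 26.88 − 8.15 = 18.73/hr

Final: ρ = 0.3032; stable; margin = 18.73/hr


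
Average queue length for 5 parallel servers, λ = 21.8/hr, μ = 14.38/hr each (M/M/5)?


a = λ/μ = 1.5160; ρ = a/5 = 0.3032
P₀ = 0.219219
Lq = P₀·a^c·ρ / (c!·(1−ρ)²) = 0.219219·8.00734·0.3032/(120·0.48553)
= 0.009135

Final: 0.009135


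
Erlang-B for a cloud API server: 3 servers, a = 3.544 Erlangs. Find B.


B(c,a) = (a^c/c!) / Σ_{k=0}^{c} a^k/k!
a^3/3! = 7.418736
Σ terms (k=0..3): 1.00000 + 3.54400 + 6.27997 + 7.41874 = 18.242704
B = 7.418736/18.242704 = 0.406669

Final: 0.406669


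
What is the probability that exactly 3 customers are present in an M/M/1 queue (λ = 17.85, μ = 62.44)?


ρ = 17.85/62.44 = 0.2859
P_n = (1−ρ)·ρ^n = (1 − 0.2859)·0.2859^3 = 0.7141·0.023363 = 0.016684

Final: 0.016684


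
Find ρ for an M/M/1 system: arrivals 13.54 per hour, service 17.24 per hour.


ρ = λ/μ = 13.54/17.24 = 0.7854

Final: 0.7854


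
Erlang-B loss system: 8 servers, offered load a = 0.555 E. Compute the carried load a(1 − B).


B(8,0.555) = 0.0000001282 (Erlang-B)
Carried load = a(1 − B) = 0.555·(1 − 0.0000001282) = 0.555·1.000000 = 0.5550 E

Final: 0.5550 Erlangs


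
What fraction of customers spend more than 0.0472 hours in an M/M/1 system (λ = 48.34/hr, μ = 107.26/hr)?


W ~ Exponential(μ−λ) for M/M/1.
μ − λ = 107.26 − 48.34 = 58.9200
P(W > t) = e^{−(μ−λ)t} = e^{−2.7810} = 0.061975

Final: 0.061975


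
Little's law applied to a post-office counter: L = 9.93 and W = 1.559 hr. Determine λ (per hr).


λ = L/W = 9.93/1.559 = 6.3695 /hr

Final: 6.3695 /hr


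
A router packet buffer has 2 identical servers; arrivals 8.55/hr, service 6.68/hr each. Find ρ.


ρ = λ/(cμ) = 8.55/(2·6.68) = 8.55/13.36 = 0.6400

Final: 0.6400


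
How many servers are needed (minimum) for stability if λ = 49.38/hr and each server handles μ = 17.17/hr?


Stability requires cμ > λ ⇔ c > λ/μ.
λ/μ = 49.38/17.17 = 2.8759
Minimum integer c = ⌊2.8759⌋ + 1 = 3
Check: 3·17.17 = 51.51 > 49.38, while 2·17.17 = 34.34 ≤ 49.38

Final: 3 servers


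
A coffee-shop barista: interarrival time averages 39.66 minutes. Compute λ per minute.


λ = 1/(interarrival time) in consistent units.
1 minute = 1 min, so λ = 1/39.66 = 0.02521 per minute

Final: 0.02521 /min


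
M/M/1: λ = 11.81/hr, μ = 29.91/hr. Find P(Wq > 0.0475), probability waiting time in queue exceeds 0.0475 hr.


ρ = 11.81/29.91 = 0.3949
P(Wq > t) = ρ·e^{−(μ−λ)t} = 0.3949·e^{−0.8598}
= 0.3949·0.423268 = 0.167128

Final: 0.167128


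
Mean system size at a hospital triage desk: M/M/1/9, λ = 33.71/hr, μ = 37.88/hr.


ρ = 33.71/37.88 = 0.8899
L = ρ[1 − (K+1)ρ^K + Kρ^(K+1)] / [(1−ρ)(1−ρ^(K+1))]
Numerator: 0.8899·(1 − 10·0.350057 + 9·0.311521) = 0.269751
Denominator: (0.1101)·(0.688479) = 0.075791
L = 0.269751/0.075791 = 3.5592

Final: 3.5592


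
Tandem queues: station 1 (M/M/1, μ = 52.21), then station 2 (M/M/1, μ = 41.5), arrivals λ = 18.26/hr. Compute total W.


Each node sees arrival rate λ = 18.26/hr (tandem ⇒ throughput preserved).
W₁ = 1/(μ₁−λ) = 1/(52.21−18.26) = 0.02946 hr
W₂ = 1/(μ₂−λ) = 1/(41.5−18.26) = 0.04303 hr
W_total = W₁ + W₂ = 0.02946 + 0.04303 = 0.07248 hr

Final: 0.07248 hr


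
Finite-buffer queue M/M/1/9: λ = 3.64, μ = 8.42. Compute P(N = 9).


ρ = λ/μ = 3.64/8.42 = 0.4323
P_K = (1−ρ)ρ^K/(1−ρ^(K+1)) = (0.5677·0.0005274)/(1 − 0.0002280)
= 0.0002994/0.999772 = 0.0002994

Final: 0.0002994


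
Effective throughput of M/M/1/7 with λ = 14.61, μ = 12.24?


ρ = 1.1936; P_K = (1−ρ)ρ^7/(1−ρ^8) = 0.214202
λ_eff = λ(1 − P_K) = 14.61·(1 − 0.214202) = 14.61·0.785798 = 11.4805 /hr

Final: 11.4805 /hr


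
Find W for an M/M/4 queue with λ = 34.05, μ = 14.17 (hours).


a = 2.4030; ρ = 0.6007; P₀ = 0.082767
Lq = P₀·a^c·ρ/(c!(1−ρ)²) = 0.43332
Wq = Lq/λ = 0.43332/34.05 = 0.01273 hr
W = Wq + 1/μ = 0.01273 + 0.07057 = 0.08330 hr

Final: 0.08330 hr


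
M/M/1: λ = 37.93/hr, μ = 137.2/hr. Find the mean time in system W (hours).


W = 1/(μ−λ) = 1/(137.2 − 37.93) = 1/99.27 = 0.01007 hr

Final: 0.01007 hr


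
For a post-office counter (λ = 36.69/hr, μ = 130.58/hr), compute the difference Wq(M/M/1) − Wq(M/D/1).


ρ = 36.69/130.58 = 0.2810
Wq(M/M/1) = ρ/(μ−λ) = 0.2810/93.89 = 0.002993 hr
Wq(M/D/1) = ρ/(2(μ−λ)) = 0.001496 hr
Savings = 0.002993 − 0.001496 = 0.001496 hr

Final: 0.001496 hr


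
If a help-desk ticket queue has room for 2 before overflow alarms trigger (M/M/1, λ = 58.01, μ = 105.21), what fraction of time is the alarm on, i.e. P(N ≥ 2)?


ρ = 58.01/105.21 = 0.5514
P(N ≥ n) = ρ^n = 0.5514^2 = 0.304013

Final: 0.304013


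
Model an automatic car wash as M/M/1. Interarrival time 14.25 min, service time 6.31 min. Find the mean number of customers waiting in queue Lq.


λ = 60/14.25 = 4.2105 /hr
μ = 60/6.31 = 9.5087 /hr
ρ = λ/μ = 4.2105/9.5087 = 0.4428
Lq = ρ²/(1−ρ) = 0.1961/0.5572 = 0.3519

Final: 0.3519


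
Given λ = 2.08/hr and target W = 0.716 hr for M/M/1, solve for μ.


W = 1/(μ−λ) ⇒ μ − λ = 1/W = 1/0.716 = 1.3966
μ = λ + 1/W = 2.08 + 1.3966 = 3.4766 per hr

Final: 3.4766 /hr


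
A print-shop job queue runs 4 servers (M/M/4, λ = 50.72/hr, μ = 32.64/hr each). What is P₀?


a = λ/μ = 50.72/32.64 = 1.5539; ρ = a/c = 0.3885
Σ_{k=0}^{3} a^k/k! (terms k=0..3) = 1.00000 + 1.55392 + 1.20734 + 0.62537 = 4.38663
Tail: a^4/(4!(1−ρ)) = 5.83064/(24·0.6115) = 0.39728
P₀ = 1/(4.38663 + 0.39728) = 1/4.78390 = 0.209034

Final: 0.209034


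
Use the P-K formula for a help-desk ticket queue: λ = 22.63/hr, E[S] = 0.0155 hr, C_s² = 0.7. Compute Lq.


ρ = λ·E[S] = 22.63·0.0155 = 0.3508
Lq = ρ²(1+C_s²)/(2(1−ρ)) = 0.1230·(1+0.7)/(2·0.6492)
= 0.1230·1.7000/1.2985 = 0.16108

Final: 0.16108


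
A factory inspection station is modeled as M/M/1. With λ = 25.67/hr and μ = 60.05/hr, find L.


ρ = λ/μ = 25.67/60.05 = 0.4275
L = ρ/(1−ρ) = 0.4275/(1 − 0.4275) = 0.4275/0.5725 = 0.7467

Final: 0.7467


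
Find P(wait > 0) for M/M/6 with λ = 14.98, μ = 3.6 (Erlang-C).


a = λ/μ = 4.1611; ρ = a/6 = 0.6935
P₀ = 0.013843 (from M/M/c formula)
C(c,a) = [a^c/(c!(1−ρ))]·P₀ = [5191.05793/(720·0.3065)]·0.013843
= 23.52443·0.013843 = 0.325648

Final: 0.325648


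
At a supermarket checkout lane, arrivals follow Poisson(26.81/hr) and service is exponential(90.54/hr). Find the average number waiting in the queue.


ρ = 26.81/90.54 = 0.2961
Lq = ρ²/(1−ρ) = 0.08768/0.7039 = 0.1246

Final: 0.1246


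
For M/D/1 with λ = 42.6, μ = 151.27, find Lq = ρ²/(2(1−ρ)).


ρ = 42.6/151.27 = 0.2816
M/D/1: Lq = ρ²/(2(1−ρ)) = 0.07931/(2·0.7184) = 0.05520

Final: 0.05520


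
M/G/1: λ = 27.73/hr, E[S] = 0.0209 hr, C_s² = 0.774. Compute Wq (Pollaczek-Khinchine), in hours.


ρ = λ·E[S] = 27.73·0.0209 = 0.5796
E[S²] = E[S]²(1+C_s²) = 0.0209²·(1+0.774) = 0.0007749
Wq = λ·E[S²]/(2(1−ρ)) = 27.73·0.0007749/(2·0.4204) = 0.02555 hr

Final: 0.02555 hr


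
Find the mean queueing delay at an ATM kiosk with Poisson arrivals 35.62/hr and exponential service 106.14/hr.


ρ = 35.62/106.14 = 0.3356
Wq = ρ/(μ−λ) = 0.3356/(106.14 − 35.62) = 0.3356/70.52 = 0.004759 hr

Final: 0.004759 hr


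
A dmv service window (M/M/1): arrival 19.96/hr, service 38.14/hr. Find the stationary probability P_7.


ρ = 19.96/38.14 = 0.5233
P_n = (1−ρ)·ρ^n = (1 − 0.5233)·0.5233^7 = 0.4767·0.010751 = 0.005125

Final: 0.005125


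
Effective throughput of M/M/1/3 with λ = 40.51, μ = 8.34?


ρ = 4.8573; P_K = (1−ρ)ρ^3/(1−ρ^4) = 0.795554
λ_eff = λ(1 − P_K) = 40.51·(1 − 0.795554) = 40.51·0.204446 = 8.2821 /hr

Final: 8.2821 /hr


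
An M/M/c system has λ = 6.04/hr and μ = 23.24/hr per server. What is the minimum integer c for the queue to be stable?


Stability requires cμ > λ ⇔ c > λ/μ.
λ/μ = 6.04/23.24 = 0.2599
Minimum integer c = ⌊0.2599⌋ + 1 = 1
Check: 1·23.24 = 23.24 > 6.04, while 0·23.24 = 0.00 ≤ 6.04

Final: 1 servers


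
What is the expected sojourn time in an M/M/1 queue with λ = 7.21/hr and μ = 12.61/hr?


W = 1/(μ−λ) = 1/(12.61 − 7.21) = 1/5.40 = 0.1852 hr

Final: 0.1852 hr


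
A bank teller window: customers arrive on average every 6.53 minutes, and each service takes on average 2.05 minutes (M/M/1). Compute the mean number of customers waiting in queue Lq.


λ = 60/6.53 = 9.1884 /hr
μ = 60/2.05 = 29.2683 /hr
ρ = λ/μ = 9.1884/29.2683 = 0.3139
Lq = ρ²/(1−ρ) = 0.09856/0.6861 = 0.1437

Final: 0.1437


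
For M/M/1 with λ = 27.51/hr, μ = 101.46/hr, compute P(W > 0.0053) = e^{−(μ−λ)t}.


W ~ Exponential(μ−λ) for M/M/1.
μ − λ = 101.46 − 27.51 = 73.9500
P(W > t) = e^{−(μ−λ)t} = e^{−0.3919} = 0.675748

Final: 0.675748


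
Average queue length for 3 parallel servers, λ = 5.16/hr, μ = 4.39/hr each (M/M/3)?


a = λ/μ = 1.1754; ρ = a/3 = 0.3918
P₀ = 0.302007
Lq = P₀·a^c·ρ / (c!·(1−ρ)²) = 0.302007·1.62389·0.3918/(6·0.36991)
= 0.08657

Final: 0.08657


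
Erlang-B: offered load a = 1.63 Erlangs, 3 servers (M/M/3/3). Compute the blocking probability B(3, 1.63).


B(c,a) = (a^c/c!) / Σ_{k=0}^{c} a^k/k!
a^3/3! = 0.721791
Σ terms (k=0..3): 1.00000 + 1.63000 + 1.32845 + 0.72179 = 4.680241
B = 0.721791/4.680241 = 0.154221

Final: 0.154221


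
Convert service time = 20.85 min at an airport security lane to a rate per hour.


μ = 1/(service time) in consistent units.
1 hour = 60 min, so μ = 60/20.85 = 2.8777 per hour

Final: 2.8777 /hr


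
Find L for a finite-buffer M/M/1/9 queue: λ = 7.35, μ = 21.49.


ρ = 7.35/21.49 = 0.3420
L = ρ[1 − (K+1)ρ^K + Kρ^(K+1)] / [(1−ρ)(1−ρ^(K+1))]
Numerator: 0.3420·(1 − 10·0.00006404 + 9·0.00002190) = 0.341868
Denominator: (0.6580)·(0.999978) = 0.657966
L = 0.341868/0.657966 = 0.5196

Final: 0.5196


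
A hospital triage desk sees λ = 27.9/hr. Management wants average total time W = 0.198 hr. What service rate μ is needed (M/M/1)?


W = 1/(μ−λ) ⇒ μ − λ = 1/W = 1/0.198 = 5.0505
μ = λ + 1/W = 27.9 + 5.0505 = 32.9505 per hr

Final: 32.9505 /hr


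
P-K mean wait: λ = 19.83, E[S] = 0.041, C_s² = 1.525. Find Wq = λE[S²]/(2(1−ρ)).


ρ = λ·E[S] = 19.83·0.041 = 0.8130
E[S²] = E[S]²(1+C_s²) = 0.041²·(1+1.525) = 0.004245
Wq = λ·E[S²]/(2(1−ρ)) = 19.83·0.004245/(2·0.1870) = 0.22509 hr

Final: 0.22509 hr


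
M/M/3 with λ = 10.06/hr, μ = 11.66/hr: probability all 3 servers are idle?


a = λ/μ = 10.06/11.66 = 0.8628; ρ = a/c = 0.2876
Σ_{k=0}^{2} a^k/k! (terms k=0..2) = 1.00000 + 0.86278 + 0.37219 = 2.23497
Tail: a^3/(3!(1−ρ)) = 0.64224/(6·0.7124) = 0.15025
P₀ = 1/(2.23497 + 0.15025) = 1/2.38522 = 0.419248

Final: 0.419248


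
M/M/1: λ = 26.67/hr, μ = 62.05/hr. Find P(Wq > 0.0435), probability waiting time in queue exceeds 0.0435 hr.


ρ = 26.67/62.05 = 0.4298
P(Wq > t) = ρ·e^{−(μ−λ)t} = 0.4298·e^{−1.5390}
= 0.4298·0.214589 = 0.092234

Final: 0.092234


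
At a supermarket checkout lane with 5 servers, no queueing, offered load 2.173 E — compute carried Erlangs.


B(5,2.173) = 0.047075 (Erlang-B)
Carried load = a(1 − B) = 2.173·(1 − 0.047075) = 2.173·0.952925 = 2.0707 E

Final: 2.0707 Erlangs


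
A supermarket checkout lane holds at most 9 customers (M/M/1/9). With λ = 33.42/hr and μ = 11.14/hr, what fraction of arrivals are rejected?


ρ = λ/μ = 33.42/11.14 = 3.0000
P_K = (1−ρ)ρ^K/(1−ρ^(K+1)) = (-2.0000·19683.000000)/(1 − 59049.000000)
= -39366.000000/-59048.000000 = 0.666678

Final: 0.666678


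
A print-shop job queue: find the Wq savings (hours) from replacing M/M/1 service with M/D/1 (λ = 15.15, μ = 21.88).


ρ = 15.15/21.88 = 0.6924
Wq(M/M/1) = ρ/(μ−λ) = 0.6924/6.73 = 0.10288 hr
Wq(M/D/1) = ρ/(2(μ−λ)) = 0.05144 hr
Savings = 0.10288 − 0.05144 = 0.05144 hr

Final: 0.05144 hr


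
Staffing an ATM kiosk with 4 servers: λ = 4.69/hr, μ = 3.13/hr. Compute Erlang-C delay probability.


a = λ/μ = 1.4984; ρ = a/4 = 0.3746
P₀ = 0.221358 (from M/M/c formula)
C(c,a) = [a^c/(c!(1−ρ))]·P₀ = [5.04097/(24·0.6254)]·0.221358
= 0.33585·0.221358 = 0.074343

Final: 0.074343


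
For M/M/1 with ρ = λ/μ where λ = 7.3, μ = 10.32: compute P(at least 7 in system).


ρ = 7.3/10.32 = 0.7074
P(N ≥ n) = ρ^n = 0.7074^7 = 0.088614

Final: 0.088614


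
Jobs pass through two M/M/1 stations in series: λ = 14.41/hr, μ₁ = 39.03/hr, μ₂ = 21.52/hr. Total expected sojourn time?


Each node sees arrival rate λ = 14.41/hr (tandem ⇒ throughput preserved).
W₁ = 1/(μ₁−λ) = 1/(39.03−14.41) = 0.04062 hr
W₂ = 1/(μ₂−λ) = 1/(21.52−14.41) = 0.14065 hr
W_total = W₁ + W₂ = 0.04062 + 0.14065 = 0.18126 hr

Final: 0.18126 hr


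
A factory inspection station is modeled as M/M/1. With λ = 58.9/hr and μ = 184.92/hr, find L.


ρ = λ/μ = 58.9/184.92 = 0.3185
L = ρ/(1−ρ) = 0.3185/(1 − 0.3185) = 0.3185/0.6815 = 0.4674

Final: 0.4674


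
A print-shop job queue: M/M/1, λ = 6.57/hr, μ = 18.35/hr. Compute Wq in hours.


ρ = 6.57/18.35 = 0.3580
Wq = ρ/(μ−λ) = 0.3580/(18.35 − 6.57) = 0.3580/11.78 = 0.03039 hr

Final: 0.03039 hr


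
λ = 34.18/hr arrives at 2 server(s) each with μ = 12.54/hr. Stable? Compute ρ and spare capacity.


Total capacity cμ = 2·12.54 = 25.08/hr
ρ = λ/(cμ) = 34.18/25.08 = 1.3628
Stable ⇔ ρ < 1: NO
Spare capacity = cμ − λ = 25.08 − 34.18 = -9.10/hr

Final: ρ = 1.3628; unstable; margin = -9.10/hr


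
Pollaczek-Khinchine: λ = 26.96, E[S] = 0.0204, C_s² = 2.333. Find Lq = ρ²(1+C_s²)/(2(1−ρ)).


ρ = λ·E[S] = 26.96·0.0204 = 0.5500
Lq = ρ²(1+C_s²)/(2(1−ρ)) = 0.3025·(1+2.333)/(2·0.4500)
= 0.3025·3.3330/0.9000 = 1.12015

Final: 1.12015


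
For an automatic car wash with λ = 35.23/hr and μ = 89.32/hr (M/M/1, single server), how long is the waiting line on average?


ρ = 35.23/89.32 = 0.3944
Lq = ρ²/(1−ρ) = 0.1556/0.6056 = 0.2569

Final: 0.2569


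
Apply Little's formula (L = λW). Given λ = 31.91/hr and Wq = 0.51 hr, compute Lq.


Lq = λWq = 31.91·0.51 = 16.2741

Final: 16.2741


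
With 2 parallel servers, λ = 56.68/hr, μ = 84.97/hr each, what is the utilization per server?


ρ = λ/(cμ) = 56.68/(2·84.97) = 56.68/169.94 = 0.3335

Final: 0.3335


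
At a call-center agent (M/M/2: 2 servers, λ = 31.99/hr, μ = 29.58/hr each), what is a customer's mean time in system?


a = 1.0815; ρ = 0.5407; P₀ = 0.298080
Lq = P₀·a^c·ρ/(c!(1−ρ)²) = 0.44689
Wq = Lq/λ = 0.44689/31.99 = 0.01397 hr
W = Wq + 1/μ = 0.01397 + 0.03381 = 0.04778 hr

Final: 0.04778 hr


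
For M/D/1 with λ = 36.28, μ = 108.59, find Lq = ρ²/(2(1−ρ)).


ρ = 36.28/108.59 = 0.3341
M/D/1: Lq = ρ²/(2(1−ρ)) = 0.1116/(2·0.6659) = 0.08381

Final: 0.08381


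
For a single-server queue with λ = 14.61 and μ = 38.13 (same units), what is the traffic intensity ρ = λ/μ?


ρ = λ/μ = 14.61/38.13 = 0.3832

Final: 0.3832


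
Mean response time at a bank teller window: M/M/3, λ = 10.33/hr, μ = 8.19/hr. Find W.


a = 1.2613; ρ = 0.4204; P₀ = 0.275198
Lq = P₀·a^c·ρ/(c!(1−ρ)²) = 0.11519
Wq = Lq/λ = 0.11519/10.33 = 0.01115 hr
W = Wq + 1/μ = 0.01115 + 0.12210 = 0.13325 hr

Final: 0.13325 hr


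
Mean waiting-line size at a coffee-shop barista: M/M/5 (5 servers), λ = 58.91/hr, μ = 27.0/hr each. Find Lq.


a = λ/μ = 2.1819; ρ = a/5 = 0.4364
P₀ = 0.111501
Lq = P₀·a^c·ρ / (c!·(1−ρ)²) = 0.111501·49.44545·0.4364/(120·0.31768)
= 0.06311

Final: 0.06311


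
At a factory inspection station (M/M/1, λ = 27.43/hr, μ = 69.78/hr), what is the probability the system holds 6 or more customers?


ρ = 27.43/69.78 = 0.3931
P(N ≥ n) = ρ^n = 0.3931^6 = 0.003690

Final: 0.003690


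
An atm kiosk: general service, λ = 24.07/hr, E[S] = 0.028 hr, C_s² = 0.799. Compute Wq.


ρ = λ·E[S] = 24.07·0.028 = 0.6740
E[S²] = E[S]²(1+C_s²) = 0.028²·(1+0.799) = 0.001410
Wq = λ·E[S²]/(2(1−ρ)) = 24.07·0.001410/(2·0.3260) = 0.05206 hr

Final: 0.05206 hr


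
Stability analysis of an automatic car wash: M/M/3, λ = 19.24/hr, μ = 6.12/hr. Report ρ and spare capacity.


Total capacity cμ = 3·6.12 = 18.36/hr
ρ = λ/(cμ) = 19.24/18.36 = 1.0479
Stable ⇔ ρ < 1: NO
Spare capacity = cμ − λ = 18.36 − 19.24 = -0.88/hr

Final: ρ = 1.0479; unstable; margin = -0.88/hr


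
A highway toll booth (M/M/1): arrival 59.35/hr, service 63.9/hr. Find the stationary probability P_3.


ρ = 59.35/63.9 = 0.9288
P_n = (1−ρ)·ρ^n = (1 − 0.9288)·0.9288^3 = 0.07121·0.801234 = 0.057052

Final: 0.057052


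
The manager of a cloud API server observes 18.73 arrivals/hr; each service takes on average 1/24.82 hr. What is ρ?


ρ = λ/μ = 18.73/24.82 = 0.7546

Final: 0.7546


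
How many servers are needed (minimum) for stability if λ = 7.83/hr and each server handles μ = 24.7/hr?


Stability requires cμ > λ ⇔ c > λ/μ.
λ/μ = 7.83/24.7 = 0.3170
Minimum integer c = ⌊0.3170⌋ + 1 = 1
Check: 1·24.7 = 24.70 > 7.83, while 0·24.7 = 0.00 ≤ 7.83

Final: 1 servers


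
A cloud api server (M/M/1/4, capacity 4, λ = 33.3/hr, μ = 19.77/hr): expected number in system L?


ρ = 33.3/19.77 = 1.6844
L = ρ[1 − (K+1)ρ^K + Kρ^(K+1)] / [(1−ρ)(1−ρ^(K+1))]
Numerator: 1.6844·(1 − 5·8.049154 + 4·13.557756) = 25.240715
Denominator: (-0.6844)·(-12.557756) = 8.594155
L = 25.240715/8.594155 = 2.9370

Final: 2.9370


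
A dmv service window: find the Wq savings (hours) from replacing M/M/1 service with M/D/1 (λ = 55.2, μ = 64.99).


ρ = 55.2/64.99 = 0.8494
Wq(M/M/1) = ρ/(μ−λ) = 0.8494/9.79 = 0.08676 hr
Wq(M/D/1) = ρ/(2(μ−λ)) = 0.04338 hr
Savings = 0.08676 − 0.04338 = 0.04338 hr

Final: 0.04338 hr


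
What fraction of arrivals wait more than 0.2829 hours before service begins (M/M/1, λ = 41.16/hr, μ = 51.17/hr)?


ρ = 41.16/51.17 = 0.8044
P(Wq > t) = ρ·e^{−(μ−λ)t} = 0.8044·e^{−2.8318}
= 0.8044·0.058905 = 0.047382

Final: 0.047382


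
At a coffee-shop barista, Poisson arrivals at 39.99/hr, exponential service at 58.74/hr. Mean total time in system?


W = 1/(μ−λ) = 1/(58.74 − 39.99) = 1/18.75 = 0.05333 hr

Final: 0.05333 hr


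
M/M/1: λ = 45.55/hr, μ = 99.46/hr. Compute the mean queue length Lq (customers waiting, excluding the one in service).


ρ = 45.55/99.46 = 0.4580
Lq = ρ²/(1−ρ) = 0.2097/0.5420 = 0.3870

Final: 0.3870


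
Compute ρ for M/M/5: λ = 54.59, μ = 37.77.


ρ = λ/(cμ) = 54.59/(5·37.77) = 54.59/188.85 = 0.2891

Final: 0.2891


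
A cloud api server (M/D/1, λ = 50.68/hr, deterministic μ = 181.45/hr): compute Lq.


ρ = 50.68/181.45 = 0.2793
M/D/1: Lq = ρ²/(2(1−ρ)) = 0.07801/(2·0.7207) = 0.05412

Final: 0.05412


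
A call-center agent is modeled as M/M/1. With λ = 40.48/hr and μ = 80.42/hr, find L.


ρ = λ/μ = 40.48/80.42 = 0.5034
L = ρ/(1−ρ) = 0.5034/(1 − 0.5034) = 0.5034/0.4966 = 1.0135

Final: 1.0135


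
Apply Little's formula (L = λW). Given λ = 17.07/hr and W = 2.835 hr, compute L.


L = λW = 17.07·2.835 = 48.3935

Final: 48.3935


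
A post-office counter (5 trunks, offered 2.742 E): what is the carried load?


B(5,2.742) = 0.088567 (Erlang-B)
Carried load = a(1 − B) = 2.742·(1 − 0.088567) = 2.742·0.911433 = 2.4992 E

Final: 2.4992 Erlangs


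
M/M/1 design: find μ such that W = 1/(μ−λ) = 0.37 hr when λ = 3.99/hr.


W = 1/(μ−λ) ⇒ μ − λ = 1/W = 1/0.37 = 2.7027
μ = λ + 1/W = 3.99 + 2.7027 = 6.6927 per hr

Final: 6.6927 /hr


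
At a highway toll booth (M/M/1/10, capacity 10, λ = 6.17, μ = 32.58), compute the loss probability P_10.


ρ = λ/μ = 6.17/32.58 = 0.1894
P_K = (1−ρ)ρ^K/(1−ρ^(K+1)) = (0.8106·0.00000005934)/(1 − 0.00000001124)
= 0.00000004810/1.000000 = 0.00000004810

Final: 0.00000004810


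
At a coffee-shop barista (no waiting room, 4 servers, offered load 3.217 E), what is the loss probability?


B(c,a) = (a^c/c!) / Σ_{k=0}^{c} a^k/k!
a^4/4! = 4.462652
Σ terms (k=0..4): 1.00000 + 3.21700 + 5.17454 + 5.54884 + 4.46265 = 19.403033
B = 4.462652/19.403033 = 0.229998

Final: 0.229998


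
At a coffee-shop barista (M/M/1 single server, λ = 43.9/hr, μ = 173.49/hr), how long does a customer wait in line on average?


ρ = 43.9/173.49 = 0.2530
Wq = ρ/(μ−λ) = 0.2530/(173.49 − 43.9) = 0.2530/129.59 = 0.001953 hr

Final: 0.001953 hr


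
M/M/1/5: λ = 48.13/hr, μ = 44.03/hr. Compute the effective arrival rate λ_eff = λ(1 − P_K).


ρ = 1.0931; P_K = (1−ρ)ρ^5/(1−ρ^6) = 0.205830
λ_eff = λ(1 − P_K) = 48.13·(1 − 0.205830) = 48.13·0.794170 = 38.2234 /hr

Final: 38.2234 /hr


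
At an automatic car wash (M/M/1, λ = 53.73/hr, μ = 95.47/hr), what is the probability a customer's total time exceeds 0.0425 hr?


W ~ Exponential(μ−λ) for M/M/1.
μ − λ = 95.47 − 53.73 = 41.7400
P(W > t) = e^{−(μ−λ)t} = e^{−1.7740} = 0.169662

Final: 0.169662


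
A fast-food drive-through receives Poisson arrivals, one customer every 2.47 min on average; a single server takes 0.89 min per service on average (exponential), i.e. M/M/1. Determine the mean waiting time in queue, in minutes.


λ = 60/2.47 = 24.2915 /hr
μ = 60/0.89 = 67.4157 /hr
ρ = λ/μ = 24.2915/67.4157 = 0.3603
Wq = ρ/(μ−λ) = 0.3603/(67.4157−24.2915) = 0.008355 hr
In minutes: 0.008355·60 = 0.5013 min

Final: 0.5013 min


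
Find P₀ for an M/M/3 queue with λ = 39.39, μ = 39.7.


a = λ/μ = 39.39/39.7 = 0.9922; ρ = a/c = 0.3307
Σ_{k=0}^{2} a^k/k! (terms k=0..2) = 1.00000 + 0.99219 + 0.49222 = 2.48441
Tail: a^3/(3!(1−ρ)) = 0.97676/(6·0.6693) = 0.24324
P₀ = 1/(2.48441 + 0.24324) = 1/2.72765 = 0.366616

Final: 0.366616


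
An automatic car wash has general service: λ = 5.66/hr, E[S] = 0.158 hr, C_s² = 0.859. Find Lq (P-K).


ρ = λ·E[S] = 5.66·0.158 = 0.8943
Lq = ρ²(1+C_s²)/(2(1−ρ)) = 0.7997·(1+0.859)/(2·0.1057)
= 0.7997·1.8590/0.2114 = 7.03136

Final: 7.03136


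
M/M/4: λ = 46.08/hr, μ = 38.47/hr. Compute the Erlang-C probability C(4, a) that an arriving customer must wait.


a = λ/μ = 1.1978; ρ = a/4 = 0.2995
P₀ = 0.300836 (from M/M/c formula)
C(c,a) = [a^c/(c!(1−ρ))]·P₀ = [2.05855/(24·0.7005)]·0.300836
= 0.12244·0.300836 = 0.036834

Final: 0.036834


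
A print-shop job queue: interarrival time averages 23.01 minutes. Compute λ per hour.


λ = 1/(interarrival time) in consistent units.
1 hour = 60 min, so λ = 60/23.01 = 2.6076 per hour

Final: 2.6076 /hr


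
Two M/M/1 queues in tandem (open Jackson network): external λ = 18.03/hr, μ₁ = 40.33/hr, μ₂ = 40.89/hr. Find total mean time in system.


Each node sees arrival rate λ = 18.03/hr (tandem ⇒ throughput preserved).
W₁ = 1/(μ₁−λ) = 1/(40.33−18.03) = 0.04484 hr
W₂ = 1/(μ₂−λ) = 1/(40.89−18.03) = 0.04374 hr
W_total = W₁ + W₂ = 0.04484 + 0.04374 = 0.08859 hr

Final: 0.08859 hr


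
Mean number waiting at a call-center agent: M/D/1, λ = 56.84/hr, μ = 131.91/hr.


ρ = 56.84/131.91 = 0.4309
M/D/1: Lq = ρ²/(2(1−ρ)) = 0.1857/(2·0.5691) = 0.16313

Final: 0.16313


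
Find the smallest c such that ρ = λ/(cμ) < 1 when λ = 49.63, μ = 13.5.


Stability requires cμ > λ ⇔ c > λ/μ.
λ/μ = 49.63/13.5 = 3.6763
Minimum integer c = ⌊3.6763⌋ + 1 = 4
Check: 4·13.5 = 54.00 > 49.63, while 3·13.5 = 40.50 ≤ 49.63

Final: 4 servers


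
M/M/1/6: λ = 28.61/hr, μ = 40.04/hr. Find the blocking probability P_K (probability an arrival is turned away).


ρ = λ/μ = 28.61/40.04 = 0.7145
P_K = (1−ρ)ρ^K/(1−ρ^(K+1)) = (0.2855·0.133089)/(1 − 0.095097)
= 0.037992/0.904903 = 0.041985

Final: 0.041985


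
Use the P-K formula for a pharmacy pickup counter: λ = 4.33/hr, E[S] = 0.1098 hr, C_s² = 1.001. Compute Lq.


ρ = λ·E[S] = 4.33·0.1098 = 0.4754
Lq = ρ²(1+C_s²)/(2(1−ρ)) = 0.2260·(1+1.001)/(2·0.5246)
= 0.2260·2.0010/1.0491 = 0.43112

Final: 0.43112


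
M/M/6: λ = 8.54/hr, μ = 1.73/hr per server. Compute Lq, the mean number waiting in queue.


a = λ/μ = 4.9364; ρ = a/6 = 0.8227
P₀ = 0.004982
Lq = P₀·a^c·ρ / (c!·(1−ρ)²) = 0.004982·14470.06911·0.8227/(720·0.03142)
= 2.62169

Final: 2.62169


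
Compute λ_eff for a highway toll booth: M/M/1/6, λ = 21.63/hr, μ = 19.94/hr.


ρ = 1.0848; P_K = (1−ρ)ρ^6/(1−ρ^7) = 0.179955
λ_eff = λ(1 − P_K) = 21.63·(1 − 0.179955) = 21.63·0.820045 = 17.7376 /hr

Final: 17.7376 /hr


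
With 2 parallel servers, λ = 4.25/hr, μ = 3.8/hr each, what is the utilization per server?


ρ = λ/(cμ) = 4.25/(2·3.8) = 4.25/7.60 = 0.5592

Final: 0.5592


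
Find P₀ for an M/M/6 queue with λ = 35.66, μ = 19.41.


a = λ/μ = 35.66/19.41 = 1.8372; ρ = a/c = 0.3062
Σ_{k=0}^{5} a^k/k! (terms k=0..5) = 1.00000 + 1.83720 + 1.68765 + 1.03351 + 0.47469 + 0.17442 = 6.20747
Tail: a^6/(6!(1−ρ)) = 38.45341/(720·0.6938) = 0.07698
P₀ = 1/(6.20747 + 0.07698) = 1/6.28445 = 0.159123

Final: 0.159123


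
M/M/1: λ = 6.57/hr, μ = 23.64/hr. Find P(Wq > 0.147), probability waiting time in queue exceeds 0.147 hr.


ρ = 6.57/23.64 = 0.2779
P(Wq > t) = ρ·e^{−(μ−λ)t} = 0.2779·e^{−2.5093}
= 0.2779·0.081326 = 0.022602

Final: 0.022602


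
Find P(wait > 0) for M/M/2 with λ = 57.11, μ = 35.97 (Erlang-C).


a = λ/μ = 1.5877; ρ = a/2 = 0.7939
P₀ = 0.114917 (from M/M/c formula)
C(c,a) = [a^c/(c!(1−ρ))]·P₀ = [2.52083/(2·0.2061)]·0.114917
= 6.11424·0.114917 = 0.702629

Final: 0.702629


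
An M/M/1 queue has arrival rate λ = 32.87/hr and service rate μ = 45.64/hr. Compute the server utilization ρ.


ρ = λ/μ = 32.87/45.64 = 0.7202

Final: 0.7202


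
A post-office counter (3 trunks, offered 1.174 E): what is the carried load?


B(3,1.174) = 0.086083 (Erlang-B)
Carried load = a(1 − B) = 1.174·(1 − 0.086083) = 1.174·0.913917 = 1.0729 E

Final: 1.0729 Erlangs


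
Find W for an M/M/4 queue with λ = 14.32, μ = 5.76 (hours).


a = 2.4861; ρ = 0.6215; P₀ = 0.074945
Lq = P₀·a^c·ρ/(c!(1−ρ)²) = 0.51761
Wq = Lq/λ = 0.51761/14.32 = 0.03615 hr
W = Wq + 1/μ = 0.03615 + 0.17361 = 0.20976 hr

Final: 0.20976 hr


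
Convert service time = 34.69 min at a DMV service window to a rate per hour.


μ = 1/(service time) in consistent units.
1 hour = 60 min, so μ = 60/34.69 = 1.7296 per hour

Final: 1.7296 /hr


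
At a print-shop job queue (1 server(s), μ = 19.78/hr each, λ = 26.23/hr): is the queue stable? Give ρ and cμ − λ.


Total capacity cμ = 1·19.78 = 19.78/hr
ρ = λ/(cμ) = 26.23/19.78 = 1.3261
Stable ⇔ ρ < 1: NO
Spare capacity = cμ − λ = 19.78 − 26.23 = -6.45/hr

Final: ρ = 1.3261; unstable; margin = -6.45/hr


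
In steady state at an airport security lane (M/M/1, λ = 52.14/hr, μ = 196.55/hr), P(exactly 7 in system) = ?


ρ = 52.14/196.55 = 0.2653
P_n = (1−ρ)·ρ^n = (1 − 0.2653)·0.2653^7 = 0.7347·0.00009245 = 0.00006792

Final: 0.00006792


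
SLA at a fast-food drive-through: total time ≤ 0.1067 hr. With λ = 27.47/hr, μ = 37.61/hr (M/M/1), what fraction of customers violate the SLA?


W ~ Exponential(μ−λ) for M/M/1.
μ − λ = 37.61 − 27.47 = 10.1400
P(W > t) = e^{−(μ−λ)t} = e^{−1.0819} = 0.338938

Final: 0.338938


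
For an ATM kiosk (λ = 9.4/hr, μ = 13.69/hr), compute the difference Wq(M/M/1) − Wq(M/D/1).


ρ = 9.4/13.69 = 0.6866
Wq(M/M/1) = ρ/(μ−λ) = 0.6866/4.29 = 0.16005 hr
Wq(M/D/1) = ρ/(2(μ−λ)) = 0.08003 hr
Savings = 0.16005 − 0.08003 = 0.08003 hr

Final: 0.08003 hr


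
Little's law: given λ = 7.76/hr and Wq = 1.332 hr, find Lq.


Lq = λWq = 7.76·1.332 = 10.3363

Final: 10.3363


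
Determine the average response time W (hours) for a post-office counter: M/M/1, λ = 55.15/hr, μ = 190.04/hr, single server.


W = 1/(μ−λ) = 1/(190.04 − 55.15) = 1/134.89 = 0.007413 hr

Final: 0.007413 hr


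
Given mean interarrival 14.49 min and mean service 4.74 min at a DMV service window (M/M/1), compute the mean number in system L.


λ = 60/14.49 = 4.1408 /hr
μ = 60/4.74 = 12.6582 /hr
ρ = λ/μ = 4.1408/12.6582 = 0.3271
L = ρ/(1−ρ) = 0.3271/0.6729 = 0.4862

Final: 0.4862


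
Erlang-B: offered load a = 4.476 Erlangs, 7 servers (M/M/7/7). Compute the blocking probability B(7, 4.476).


B(c,a) = (a^c/c!) / Σ_{k=0}^{c} a^k/k!
a^7/7! = 7.141674
Σ terms (k=0..7): 1.00000 + 4.47600 + 10.01729 + 14.94579 + 16.72434 + 14.97163 + 11.16884 + 7.14167 = 80.445568
B = 7.141674/80.445568 = 0.088776

Final: 0.088776


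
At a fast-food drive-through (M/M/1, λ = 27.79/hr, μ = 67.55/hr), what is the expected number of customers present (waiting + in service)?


ρ = λ/μ = 27.79/67.55 = 0.4114
L = ρ/(1−ρ) = 0.4114/(1 − 0.4114) = 0.4114/0.5886 = 0.6989

Final: 0.6989


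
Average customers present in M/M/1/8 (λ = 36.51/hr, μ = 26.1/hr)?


ρ = 36.51/26.1 = 1.3989
L = ρ[1 − (K+1)ρ^K + Kρ^(K+1)] / [(1−ρ)(1−ρ^(K+1))]
Numerator: 1.3989·(1 − 9·14.661237 + 8·20.508879) = 46.329798
Denominator: (-0.3989)·(-19.508879) = 7.781128
L = 46.329798/7.781128 = 5.9541

Final: 5.9541


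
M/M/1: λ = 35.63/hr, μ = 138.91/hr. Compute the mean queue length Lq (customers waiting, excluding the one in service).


ρ = 35.63/138.91 = 0.2565
Lq = ρ²/(1−ρ) = 0.06579/0.7435 = 0.08849

Final: 0.08849


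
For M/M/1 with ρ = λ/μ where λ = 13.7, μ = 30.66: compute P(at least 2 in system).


ρ = 13.7/30.66 = 0.4468
P(N ≥ n) = ρ^n = 0.4468^2 = 0.199663

Final: 0.199663


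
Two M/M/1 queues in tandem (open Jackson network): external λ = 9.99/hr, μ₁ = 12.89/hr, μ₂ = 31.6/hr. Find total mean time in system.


Each node sees arrival rate λ = 9.99/hr (tandem ⇒ throughput preserved).
W₁ = 1/(μ₁−λ) = 1/(12.89−9.99) = 0.34483 hr
W₂ = 1/(μ₂−λ) = 1/(31.6−9.99) = 0.04627 hr
W_total = W₁ + W₂ = 0.34483 + 0.04627 = 0.39110 hr

Final: 0.39110 hr


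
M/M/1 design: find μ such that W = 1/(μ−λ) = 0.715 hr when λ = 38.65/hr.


W = 1/(μ−λ) ⇒ μ − λ = 1/W = 1/0.715 = 1.3986
μ = λ + 1/W = 38.65 + 1.3986 = 40.0486 per hr

Final: 40.0486 /hr


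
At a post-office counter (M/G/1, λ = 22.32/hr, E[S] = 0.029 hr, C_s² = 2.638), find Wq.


ρ = λ·E[S] = 22.32·0.029 = 0.6473
E[S²] = E[S]²(1+C_s²) = 0.029²·(1+2.638) = 0.003060
Wq = λ·E[S²]/(2(1−ρ)) = 22.32·0.003060/(2·0.3527) = 0.09680 hr

Final: 0.09680 hr


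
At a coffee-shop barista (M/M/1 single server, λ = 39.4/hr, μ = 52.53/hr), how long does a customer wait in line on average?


ρ = 39.4/52.53 = 0.7500
Wq = ρ/(μ−λ) = 0.7500/(52.53 − 39.4) = 0.7500/13.13 = 0.05712 hr

Final: 0.05712 hr


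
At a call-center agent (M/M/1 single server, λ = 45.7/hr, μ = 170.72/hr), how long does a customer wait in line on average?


ρ = 45.7/170.72 = 0.2677
Wq = ρ/(μ−λ) = 0.2677/(170.72 − 45.7) = 0.2677/125.02 = 0.002141 hr

Final: 0.002141 hr


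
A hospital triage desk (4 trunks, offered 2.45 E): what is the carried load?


B(4,2.45) = 0.144302 (Erlang-B)
Carried load = a(1 − B) = 2.45·(1 − 0.144302) = 2.45·0.855698 = 2.0965 E

Final: 2.0965 Erlangs


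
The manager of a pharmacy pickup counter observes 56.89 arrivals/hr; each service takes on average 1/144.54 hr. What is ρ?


ρ = λ/μ = 56.89/144.54 = 0.3936

Final: 0.3936


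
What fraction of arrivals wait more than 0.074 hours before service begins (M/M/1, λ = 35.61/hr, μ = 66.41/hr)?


ρ = 35.61/66.41 = 0.5362
P(Wq > t) = ρ·e^{−(μ−λ)t} = 0.5362·e^{−2.2792}
= 0.5362·0.102366 = 0.054890

Final: 0.054890


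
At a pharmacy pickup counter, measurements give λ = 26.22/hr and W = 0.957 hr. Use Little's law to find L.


L = λW = 26.22·0.957 = 25.0925

Final: 25.0925


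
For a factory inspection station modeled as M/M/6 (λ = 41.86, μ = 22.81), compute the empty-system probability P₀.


a = λ/μ = 41.86/22.81 = 1.8352; ρ = a/c = 0.3059
Σ_{k=0}^{5} a^k/k! (terms k=0..5) = 1.00000 + 1.83516 + 1.68391 + 1.03008 + 0.47259 + 0.17346 = 6.19519
Tail: a^6/(6!(1−ρ)) = 38.19826/(720·0.6941) = 0.07643
P₀ = 1/(6.19519 + 0.07643) = 1/6.27162 = 0.159448

Final: 0.159448


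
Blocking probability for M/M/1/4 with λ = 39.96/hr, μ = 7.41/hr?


ρ = λ/μ = 39.96/7.41 = 5.3927
P_K = (1−ρ)ρ^K/(1−ρ^(K+1)) = (-4.3927·845.724840)/(1 − 4560.750956)
= -3715.026117/-4559.750956 = 0.814743

Final: 0.814743


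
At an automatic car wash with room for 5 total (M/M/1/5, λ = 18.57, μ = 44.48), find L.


ρ = 18.57/44.48 = 0.4175
L = ρ[1 − (K+1)ρ^K + Kρ^(K+1)] / [(1−ρ)(1−ρ^(K+1))]
Numerator: 0.4175·(1 − 6·0.012683 + 5·0.005295) = 0.396773
Denominator: (0.5825)·(0.994705) = 0.579424
L = 0.396773/0.579424 = 0.6848

Final: 0.6848


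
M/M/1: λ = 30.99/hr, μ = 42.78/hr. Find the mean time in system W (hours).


W = 1/(μ−λ) = 1/(42.78 − 30.99) = 1/11.79 = 0.08482 hr

Final: 0.08482 hr


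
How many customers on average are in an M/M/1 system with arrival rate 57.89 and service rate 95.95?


ρ = λ/μ = 57.89/95.95 = 0.6033
L = ρ/(1−ρ) = 0.6033/(1 − 0.6033) = 0.6033/0.3967 = 1.5210

Final: 1.5210


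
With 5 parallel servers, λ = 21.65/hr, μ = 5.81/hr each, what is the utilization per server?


ρ = λ/(cμ) = 21.65/(5·5.81) = 21.65/29.05 = 0.7453

Final: 0.7453


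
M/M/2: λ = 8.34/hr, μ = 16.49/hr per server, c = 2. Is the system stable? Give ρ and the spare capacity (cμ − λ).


Total capacity cμ = 2·16.49 = 32.98/hr
ρ = λ/(cμ) = 8.34/32.98 = 0.2529
Stable ⇔ ρ < 1: YES
Spare capacity = cμ − λ = 32.98 − 8.34 = 24.64/hr

Final: ρ = 0.2529; stable; margin = 24.64/hr
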